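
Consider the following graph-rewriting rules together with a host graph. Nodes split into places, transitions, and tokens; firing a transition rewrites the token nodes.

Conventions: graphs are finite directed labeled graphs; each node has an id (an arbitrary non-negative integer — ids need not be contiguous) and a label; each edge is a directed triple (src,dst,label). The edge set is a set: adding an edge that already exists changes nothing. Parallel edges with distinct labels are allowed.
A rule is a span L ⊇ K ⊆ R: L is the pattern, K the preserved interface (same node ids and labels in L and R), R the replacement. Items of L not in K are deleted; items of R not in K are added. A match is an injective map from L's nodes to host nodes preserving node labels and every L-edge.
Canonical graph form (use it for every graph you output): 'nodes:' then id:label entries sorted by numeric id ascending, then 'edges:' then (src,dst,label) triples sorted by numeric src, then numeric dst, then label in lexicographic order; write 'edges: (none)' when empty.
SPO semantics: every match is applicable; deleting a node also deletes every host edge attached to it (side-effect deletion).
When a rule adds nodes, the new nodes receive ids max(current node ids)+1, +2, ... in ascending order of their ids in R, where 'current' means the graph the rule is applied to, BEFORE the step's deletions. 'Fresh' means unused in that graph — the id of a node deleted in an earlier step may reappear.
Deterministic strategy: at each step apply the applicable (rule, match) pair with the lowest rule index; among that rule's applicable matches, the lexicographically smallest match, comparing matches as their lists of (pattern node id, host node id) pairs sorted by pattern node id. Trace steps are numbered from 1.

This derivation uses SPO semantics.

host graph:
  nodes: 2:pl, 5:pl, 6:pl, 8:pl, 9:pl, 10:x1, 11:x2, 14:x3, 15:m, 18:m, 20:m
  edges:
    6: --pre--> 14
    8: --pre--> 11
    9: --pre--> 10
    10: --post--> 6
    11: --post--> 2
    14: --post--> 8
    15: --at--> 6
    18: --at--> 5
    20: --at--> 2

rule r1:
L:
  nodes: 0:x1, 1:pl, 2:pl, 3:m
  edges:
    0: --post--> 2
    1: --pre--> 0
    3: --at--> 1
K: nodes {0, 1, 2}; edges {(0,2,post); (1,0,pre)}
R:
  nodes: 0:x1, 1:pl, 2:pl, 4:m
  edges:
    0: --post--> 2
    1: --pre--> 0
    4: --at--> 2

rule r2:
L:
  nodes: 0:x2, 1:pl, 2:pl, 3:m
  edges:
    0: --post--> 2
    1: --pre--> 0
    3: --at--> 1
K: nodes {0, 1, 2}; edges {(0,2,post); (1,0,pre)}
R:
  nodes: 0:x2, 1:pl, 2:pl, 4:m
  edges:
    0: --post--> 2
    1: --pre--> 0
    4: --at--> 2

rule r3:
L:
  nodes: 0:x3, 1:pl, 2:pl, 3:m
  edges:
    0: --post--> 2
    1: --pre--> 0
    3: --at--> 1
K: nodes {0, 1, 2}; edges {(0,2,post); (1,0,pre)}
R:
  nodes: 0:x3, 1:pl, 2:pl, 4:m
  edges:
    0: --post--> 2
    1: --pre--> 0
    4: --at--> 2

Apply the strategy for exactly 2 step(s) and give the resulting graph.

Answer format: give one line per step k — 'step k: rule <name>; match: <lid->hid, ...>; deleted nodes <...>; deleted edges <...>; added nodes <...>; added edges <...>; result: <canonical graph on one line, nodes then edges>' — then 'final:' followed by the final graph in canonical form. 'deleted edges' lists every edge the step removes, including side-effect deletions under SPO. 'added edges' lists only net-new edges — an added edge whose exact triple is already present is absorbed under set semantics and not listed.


step 1: rule r3; match: 0->14, 1->6, 2->8, 3->15; deleted nodes 15; deleted edges (15,6,at); added nodes 21; added edges (21,8,at); result: nodes: 2:pl, 5:pl, 6:pl, 8:pl, 9:pl, 10:x1, 11:x2, 14:x3, 18:m, 20:m, 21:m edges: (6,14,pre); (8,11,pre); (9,10,pre); (10,6,post); (11,2,post); (14,8,post); (18,5,at); (20,2,at); (21,8,at)
step 2: rule r2; match: 0->11, 1->8, 2->2, 3->21; deleted nodes 21; deleted edges (21,8,at); added nodes 22; added edges (22,2,at); result: nodes: 2:pl, 5:pl, 6:pl, 8:pl, 9:pl, 10:x1, 11:x2, 14:x3, 18:m, 20:m, 22:m edges: (6,14,pre); (8,11,pre); (9,10,pre); (10,6,post); (11,2,post); (14,8,post); (18,5,at); (20,2,at); (22,2,at)
final:
nodes: 2:pl, 5:pl, 6:pl, 8:pl, 9:pl, 10:x1, 11:x2, 14:x3, 18:m, 20:m, 22:m
edges: (6,14,pre); (8,11,pre); (9,10,pre); (10,6,post); (11,2,post); (14,8,post); (18,5,at); (20,2,at); (22,2,at)


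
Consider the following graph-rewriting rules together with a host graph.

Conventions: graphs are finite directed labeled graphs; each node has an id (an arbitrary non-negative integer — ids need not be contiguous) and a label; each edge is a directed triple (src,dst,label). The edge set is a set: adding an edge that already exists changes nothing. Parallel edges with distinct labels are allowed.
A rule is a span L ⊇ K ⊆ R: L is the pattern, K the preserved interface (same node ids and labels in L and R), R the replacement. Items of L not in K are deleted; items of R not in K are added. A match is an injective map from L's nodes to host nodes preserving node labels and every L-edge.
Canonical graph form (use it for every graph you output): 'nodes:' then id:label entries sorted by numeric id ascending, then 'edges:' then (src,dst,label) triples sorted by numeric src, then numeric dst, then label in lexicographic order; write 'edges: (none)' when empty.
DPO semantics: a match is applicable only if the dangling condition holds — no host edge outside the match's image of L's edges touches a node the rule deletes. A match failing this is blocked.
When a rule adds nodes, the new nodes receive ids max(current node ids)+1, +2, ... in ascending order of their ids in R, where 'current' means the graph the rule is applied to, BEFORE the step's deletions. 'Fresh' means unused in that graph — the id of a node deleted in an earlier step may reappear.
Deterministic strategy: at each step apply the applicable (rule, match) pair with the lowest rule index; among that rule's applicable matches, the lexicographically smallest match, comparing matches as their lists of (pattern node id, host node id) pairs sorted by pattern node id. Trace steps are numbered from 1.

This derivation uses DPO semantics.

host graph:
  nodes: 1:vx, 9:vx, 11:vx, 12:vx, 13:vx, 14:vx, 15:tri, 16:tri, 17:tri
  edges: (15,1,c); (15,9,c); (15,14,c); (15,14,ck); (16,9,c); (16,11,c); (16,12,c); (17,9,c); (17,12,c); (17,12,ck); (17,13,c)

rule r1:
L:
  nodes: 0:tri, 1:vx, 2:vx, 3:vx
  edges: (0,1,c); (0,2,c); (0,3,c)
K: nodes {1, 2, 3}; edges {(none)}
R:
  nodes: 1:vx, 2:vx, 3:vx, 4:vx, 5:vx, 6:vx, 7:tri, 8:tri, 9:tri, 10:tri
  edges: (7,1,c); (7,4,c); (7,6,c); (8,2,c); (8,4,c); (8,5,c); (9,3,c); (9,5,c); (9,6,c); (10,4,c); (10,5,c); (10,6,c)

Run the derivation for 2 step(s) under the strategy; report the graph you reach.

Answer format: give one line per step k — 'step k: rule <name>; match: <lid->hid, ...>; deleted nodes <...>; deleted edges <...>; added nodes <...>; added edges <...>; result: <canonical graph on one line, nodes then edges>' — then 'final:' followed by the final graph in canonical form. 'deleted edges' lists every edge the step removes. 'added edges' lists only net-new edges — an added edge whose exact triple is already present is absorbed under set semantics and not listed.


step 1: rule r1; match: 0->16, 1->9, 2->11, 3->12; deleted nodes 16; deleted edges (16,9,c); (16,11,c); (16,12,c); added nodes 18, 19, 20, 21, 22, 23, 24; added edges (21,9,c); (21,18,c); (21,20,c); (22,11,c); (22,18,c); (22,19,c); (23,12,c); (23,19,c); (23,20,c); (24,18,c); (24,19,c); (24,20,c); result: nodes: 1:vx, 9:vx, 11:vx, 12:vx, 13:vx, 14:vx, 15:tri, 17:tri, 18:vx, 19:vx, 20:vx, 21:tri, 22:tri, 23:tri, 24:tri edges: (15,1,c); (15,9,c); (15,14,c); (15,14,ck); (17,9,c); (17,12,c); (17,12,ck); (17,13,c); (21,9,c); (21,18,c); (21,20,c); (22,11,c); (22,18,c); (22,19,c); (23,12,c); (23,19,c); (23,20,c); (24,18,c); (24,19,c); (24,20,c)
step 2: rule r1; match: 0->21, 1->9, 2->18, 3->20; deleted nodes 21; deleted edges (21,9,c); (21,18,c); (21,20,c); added nodes 25, 26, 27, 28, 29, 30, 31; added edges (28,9,c); (28,25,c); (28,27,c); (29,18,c); (29,25,c); (29,26,c); (30,20,c); (30,26,c); (30,27,c); (31,25,c); (31,26,c); (31,27,c); result: nodes: 1:vx, 9:vx, 11:vx, 12:vx, 13:vx, 14:vx, 15:tri, 17:tri, 18:vx, 19:vx, 20:vx, 22:tri, 23:tri, 24:tri, 25:vx, 26:vx, 27:vx, 28:tri, 29:tri, 30:tri, 31:tri edges: (15,1,c); (15,9,c); (15,14,c); (15,14,ck); (17,9,c); (17,12,c); (17,12,ck); (17,13,c); (22,11,c); (22,18,c); (22,19,c); (23,12,c); (23,19,c); (23,20,c); (24,18,c); (24,19,c); (24,20,c); (28,9,c); (28,25,c); (28,27,c); (29,18,c); (29,25,c); (29,26,c); (30,20,c); (30,26,c); (30,27,c); (31,25,c); (31,26,c); (31,27,c)
final:
nodes: 1:vx, 9:vx, 11:vx, 12:vx, 13:vx, 14:vx, 15:tri, 17:tri, 18:vx, 19:vx, 20:vx, 22:tri, 23:tri, 24:tri, 25:vx, 26:vx, 27:vx, 28:tri, 29:tri, 30:tri, 31:tri
edges: (15,1,c); (15,9,c); (15,14,c); (15,14,ck); (17,9,c); (17,12,c); (17,12,ck); (17,13,c); (22,11,c); (22,18,c); (22,19,c); (23,12,c); (23,19,c); (23,20,c); (24,18,c); (24,19,c); (24,20,c); (28,9,c); (28,25,c); (28,27,c); (29,18,c); (29,25,c); (29,26,c); (30,20,c); (30,26,c); (30,27,c); (31,25,c); (31,26,c); (31,27,c)


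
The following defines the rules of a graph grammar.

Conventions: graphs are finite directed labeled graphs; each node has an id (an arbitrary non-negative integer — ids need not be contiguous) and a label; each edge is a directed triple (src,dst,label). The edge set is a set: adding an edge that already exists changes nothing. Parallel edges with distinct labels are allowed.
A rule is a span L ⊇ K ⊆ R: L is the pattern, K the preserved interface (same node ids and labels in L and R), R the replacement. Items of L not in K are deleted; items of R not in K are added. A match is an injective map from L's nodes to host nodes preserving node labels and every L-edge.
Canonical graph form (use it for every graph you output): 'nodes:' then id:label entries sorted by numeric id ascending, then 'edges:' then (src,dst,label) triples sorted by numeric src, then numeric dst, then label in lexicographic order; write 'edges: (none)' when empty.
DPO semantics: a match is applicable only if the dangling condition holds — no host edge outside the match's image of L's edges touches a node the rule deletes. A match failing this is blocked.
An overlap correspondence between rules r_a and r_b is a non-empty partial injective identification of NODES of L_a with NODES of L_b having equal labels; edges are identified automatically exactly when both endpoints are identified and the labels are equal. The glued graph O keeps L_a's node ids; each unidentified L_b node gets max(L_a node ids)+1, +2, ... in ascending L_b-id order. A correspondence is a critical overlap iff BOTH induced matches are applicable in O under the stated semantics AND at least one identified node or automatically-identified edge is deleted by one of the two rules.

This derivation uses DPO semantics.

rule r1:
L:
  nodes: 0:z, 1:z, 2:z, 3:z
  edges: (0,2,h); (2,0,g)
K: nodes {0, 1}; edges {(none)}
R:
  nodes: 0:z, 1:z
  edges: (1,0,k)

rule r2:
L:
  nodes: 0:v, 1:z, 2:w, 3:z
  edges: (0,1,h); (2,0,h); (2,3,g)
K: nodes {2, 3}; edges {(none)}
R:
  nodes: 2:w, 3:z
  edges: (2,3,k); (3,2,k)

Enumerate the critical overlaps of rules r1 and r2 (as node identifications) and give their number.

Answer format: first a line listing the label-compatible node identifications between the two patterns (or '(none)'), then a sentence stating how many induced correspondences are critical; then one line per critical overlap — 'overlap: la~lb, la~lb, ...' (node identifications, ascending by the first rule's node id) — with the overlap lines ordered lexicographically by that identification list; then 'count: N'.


label-compatible node identifications between L(r1) and L(r2): 0~1, 0~3, 1~1, 1~3, 2~1, 2~3, 3~1, 3~3
2 of the induced correspondences are critical overlaps of r1 and r2.
overlap: 0~3, 1~1
overlap: 1~1
count: 2


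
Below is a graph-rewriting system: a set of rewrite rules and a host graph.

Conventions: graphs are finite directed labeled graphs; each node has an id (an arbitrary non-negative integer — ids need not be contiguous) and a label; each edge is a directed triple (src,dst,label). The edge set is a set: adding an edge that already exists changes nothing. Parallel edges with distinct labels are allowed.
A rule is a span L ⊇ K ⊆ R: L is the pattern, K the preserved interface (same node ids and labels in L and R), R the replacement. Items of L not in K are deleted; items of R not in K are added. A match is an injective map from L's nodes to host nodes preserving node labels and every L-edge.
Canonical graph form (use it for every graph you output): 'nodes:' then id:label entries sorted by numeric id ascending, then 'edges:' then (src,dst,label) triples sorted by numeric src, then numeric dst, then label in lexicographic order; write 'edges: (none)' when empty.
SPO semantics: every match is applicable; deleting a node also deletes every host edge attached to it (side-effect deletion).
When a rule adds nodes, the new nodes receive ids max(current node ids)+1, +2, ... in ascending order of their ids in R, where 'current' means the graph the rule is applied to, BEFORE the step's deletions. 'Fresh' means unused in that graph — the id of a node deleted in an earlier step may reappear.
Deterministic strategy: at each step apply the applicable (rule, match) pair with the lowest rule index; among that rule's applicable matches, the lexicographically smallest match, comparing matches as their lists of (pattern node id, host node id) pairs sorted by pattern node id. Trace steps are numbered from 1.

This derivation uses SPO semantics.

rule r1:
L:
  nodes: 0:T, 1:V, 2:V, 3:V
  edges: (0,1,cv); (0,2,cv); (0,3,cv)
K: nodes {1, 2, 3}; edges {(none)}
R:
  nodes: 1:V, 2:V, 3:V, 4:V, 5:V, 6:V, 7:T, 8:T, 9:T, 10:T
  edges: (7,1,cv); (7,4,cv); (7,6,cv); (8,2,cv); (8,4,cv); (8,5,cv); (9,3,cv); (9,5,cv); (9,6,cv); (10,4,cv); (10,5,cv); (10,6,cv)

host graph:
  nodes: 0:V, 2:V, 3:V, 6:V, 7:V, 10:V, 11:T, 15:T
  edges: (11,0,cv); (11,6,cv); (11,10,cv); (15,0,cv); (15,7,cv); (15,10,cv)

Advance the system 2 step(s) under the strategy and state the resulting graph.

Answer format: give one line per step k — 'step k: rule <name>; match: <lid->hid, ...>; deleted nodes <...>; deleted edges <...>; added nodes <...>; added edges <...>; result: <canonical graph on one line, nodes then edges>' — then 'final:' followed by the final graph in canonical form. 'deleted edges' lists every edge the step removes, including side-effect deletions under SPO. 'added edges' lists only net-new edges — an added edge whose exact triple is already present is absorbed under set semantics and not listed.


step 1: rule r1; match: 0->11, 1->0, 2->6, 3->10; deleted nodes 11; deleted edges (11,0,cv); (11,6,cv); (11,10,cv); added nodes 16, 17, 18, 19, 20, 21, 22; added edges (19,0,cv); (19,16,cv); (19,18,cv); (20,6,cv); (20,16,cv); (20,17,cv); (21,10,cv); (21,17,cv); (21,18,cv); (22,16,cv); (22,17,cv); (22,18,cv); result: nodes: 0:V, 2:V, 3:V, 6:V, 7:V, 10:V, 15:T, 16:V, 17:V, 18:V, 19:T, 20:T, 21:T, 22:T edges: (15,0,cv); (15,7,cv); (15,10,cv); (19,0,cv); (19,16,cv); (19,18,cv); (20,6,cv); (20,16,cv); (20,17,cv); (21,10,cv); (21,17,cv); (21,18,cv); (22,16,cv); (22,17,cv); (22,18,cv)
step 2: rule r1; match: 0->15, 1->0, 2->7, 3->10; deleted nodes 15; deleted edges (15,0,cv); (15,7,cv); (15,10,cv); added nodes 23, 24, 25, 26, 27, 28, 29; added edges (26,0,cv); (26,23,cv); (26,25,cv); (27,7,cv); (27,23,cv); (27,24,cv); (28,10,cv); (28,24,cv); (28,25,cv); (29,23,cv); (29,24,cv); (29,25,cv); result: nodes: 0:V, 2:V, 3:V, 6:V, 7:V, 10:V, 16:V, 17:V, 18:V, 19:T, 20:T, 21:T, 22:T, 23:V, 24:V, 25:V, 26:T, 27:T, 28:T, 29:T edges: (19,0,cv); (19,16,cv); (19,18,cv); (20,6,cv); (20,16,cv); (20,17,cv); (21,10,cv); (21,17,cv); (21,18,cv); (22,16,cv); (22,17,cv); (22,18,cv); (26,0,cv); (26,23,cv); (26,25,cv); (27,7,cv); (27,23,cv); (27,24,cv); (28,10,cv); (28,24,cv); (28,25,cv); (29,23,cv); (29,24,cv); (29,25,cv)
final:
nodes: 0:V, 2:V, 3:V, 6:V, 7:V, 10:V, 16:V, 17:V, 18:V, 19:T, 20:T, 21:T, 22:T, 23:V, 24:V, 25:V, 26:T, 27:T, 28:T, 29:T
edges: (19,0,cv); (19,16,cv); (19,18,cv); (20,6,cv); (20,16,cv); (20,17,cv); (21,10,cv); (21,17,cv); (21,18,cv); (22,16,cv); (22,17,cv); (22,18,cv); (26,0,cv); (26,23,cv); (26,25,cv); (27,7,cv); (27,23,cv); (27,24,cv); (28,10,cv); (28,24,cv); (28,25,cv); (29,23,cv); (29,24,cv); (29,25,cv)


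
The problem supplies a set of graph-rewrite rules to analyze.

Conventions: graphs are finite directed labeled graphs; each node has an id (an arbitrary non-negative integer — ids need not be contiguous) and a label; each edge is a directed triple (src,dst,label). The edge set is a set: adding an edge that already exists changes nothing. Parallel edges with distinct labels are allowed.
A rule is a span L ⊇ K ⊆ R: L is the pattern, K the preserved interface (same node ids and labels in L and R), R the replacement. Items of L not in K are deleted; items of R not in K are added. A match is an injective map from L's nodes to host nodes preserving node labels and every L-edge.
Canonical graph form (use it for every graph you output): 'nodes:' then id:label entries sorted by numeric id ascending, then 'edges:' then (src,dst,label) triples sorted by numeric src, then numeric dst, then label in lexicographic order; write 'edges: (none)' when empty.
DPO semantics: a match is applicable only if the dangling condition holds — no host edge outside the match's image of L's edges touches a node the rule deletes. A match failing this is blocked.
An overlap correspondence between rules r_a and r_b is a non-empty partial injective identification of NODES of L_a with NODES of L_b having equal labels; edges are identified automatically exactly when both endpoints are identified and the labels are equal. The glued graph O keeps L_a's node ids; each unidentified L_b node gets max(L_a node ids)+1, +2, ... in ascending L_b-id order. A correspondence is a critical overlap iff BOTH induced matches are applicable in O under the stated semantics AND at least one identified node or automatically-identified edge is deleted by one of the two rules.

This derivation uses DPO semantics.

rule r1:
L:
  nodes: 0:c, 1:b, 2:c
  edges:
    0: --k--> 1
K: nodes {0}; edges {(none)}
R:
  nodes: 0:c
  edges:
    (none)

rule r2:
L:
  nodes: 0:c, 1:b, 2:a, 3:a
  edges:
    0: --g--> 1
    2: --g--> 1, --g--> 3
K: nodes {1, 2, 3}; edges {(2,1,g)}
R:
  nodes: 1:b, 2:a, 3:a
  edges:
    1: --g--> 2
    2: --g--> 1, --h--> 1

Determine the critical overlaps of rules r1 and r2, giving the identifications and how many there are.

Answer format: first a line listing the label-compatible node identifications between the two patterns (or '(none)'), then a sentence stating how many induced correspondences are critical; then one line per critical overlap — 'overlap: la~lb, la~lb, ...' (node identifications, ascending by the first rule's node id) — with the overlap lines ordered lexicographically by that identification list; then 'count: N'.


label-compatible node identifications between L(r1) and L(r2): 0~0, 1~1, 2~0
0 of the induced correspondences are critical overlaps of r1 and r2.
count: 0


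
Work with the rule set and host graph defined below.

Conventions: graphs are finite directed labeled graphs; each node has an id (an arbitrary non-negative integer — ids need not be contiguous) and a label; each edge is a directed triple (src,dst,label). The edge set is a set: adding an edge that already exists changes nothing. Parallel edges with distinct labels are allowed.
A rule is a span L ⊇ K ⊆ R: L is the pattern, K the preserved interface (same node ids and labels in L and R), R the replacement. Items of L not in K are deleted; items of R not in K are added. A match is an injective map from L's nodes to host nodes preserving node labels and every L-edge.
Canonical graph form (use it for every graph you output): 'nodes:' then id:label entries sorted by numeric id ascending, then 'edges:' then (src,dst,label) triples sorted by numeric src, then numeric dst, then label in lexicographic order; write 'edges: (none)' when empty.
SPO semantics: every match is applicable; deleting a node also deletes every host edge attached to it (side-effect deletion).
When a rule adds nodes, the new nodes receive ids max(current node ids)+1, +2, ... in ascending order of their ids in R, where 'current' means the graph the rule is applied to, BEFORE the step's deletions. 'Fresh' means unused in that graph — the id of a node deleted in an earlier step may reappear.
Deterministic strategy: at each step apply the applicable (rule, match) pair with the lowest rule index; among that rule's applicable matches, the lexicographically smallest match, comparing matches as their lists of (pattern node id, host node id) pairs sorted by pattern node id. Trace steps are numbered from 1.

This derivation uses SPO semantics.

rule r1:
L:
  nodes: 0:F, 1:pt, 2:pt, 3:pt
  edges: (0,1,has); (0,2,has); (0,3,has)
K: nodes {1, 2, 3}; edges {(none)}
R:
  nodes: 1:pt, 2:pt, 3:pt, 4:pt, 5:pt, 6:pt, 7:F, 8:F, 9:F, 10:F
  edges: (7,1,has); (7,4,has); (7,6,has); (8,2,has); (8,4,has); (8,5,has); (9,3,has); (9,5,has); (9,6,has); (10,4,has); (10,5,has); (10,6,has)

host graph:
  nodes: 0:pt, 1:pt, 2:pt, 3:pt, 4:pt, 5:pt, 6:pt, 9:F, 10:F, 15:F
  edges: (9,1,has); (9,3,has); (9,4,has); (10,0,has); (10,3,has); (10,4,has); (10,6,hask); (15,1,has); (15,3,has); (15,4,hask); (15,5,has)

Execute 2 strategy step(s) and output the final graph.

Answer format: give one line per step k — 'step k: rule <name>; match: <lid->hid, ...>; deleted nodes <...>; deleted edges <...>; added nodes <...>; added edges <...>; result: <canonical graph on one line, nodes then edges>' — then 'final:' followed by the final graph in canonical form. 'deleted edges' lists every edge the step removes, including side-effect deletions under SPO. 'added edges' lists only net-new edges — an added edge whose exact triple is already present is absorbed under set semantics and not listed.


step 1: rule r1; match: 0->9, 1->1, 2->3, 3->4; deleted nodes 9; deleted edges (9,1,has); (9,3,has); (9,4,has); added nodes 16, 17, 18, 19, 20, 21, 22; added edges (19,1,has); (19,16,has); (19,18,has); (20,3,has); (20,16,has); (20,17,has); (21,4,has); (21,17,has); (21,18,has); (22,16,has); (22,17,has); (22,18,has); result: nodes: 0:pt, 1:pt, 2:pt, 3:pt, 4:pt, 5:pt, 6:pt, 10:F, 15:F, 16:pt, 17:pt, 18:pt, 19:F, 20:F, 21:F, 22:F edges: (10,0,has); (10,3,has); (10,4,has); (10,6,hask); (15,1,has); (15,3,has); (15,4,hask); (15,5,has); (19,1,has); (19,16,has); (19,18,has); (20,3,has); (20,16,has); (20,17,has); (21,4,has); (21,17,has); (21,18,has); (22,16,has); (22,17,has); (22,18,has)
step 2: rule r1; match: 0->10, 1->0, 2->3, 3->4; deleted nodes 10; deleted edges (10,0,has); (10,3,has); (10,4,has); (10,6,hask); added nodes 23, 24, 25, 26, 27, 28, 29; added edges (26,0,has); (26,23,has); (26,25,has); (27,3,has); (27,23,has); (27,24,has); (28,4,has); (28,24,has); (28,25,has); (29,23,has); (29,24,has); (29,25,has); result: nodes: 0:pt, 1:pt, 2:pt, 3:pt, 4:pt, 5:pt, 6:pt, 15:F, 16:pt, 17:pt, 18:pt, 19:F, 20:F, 21:F, 22:F, 23:pt, 24:pt, 25:pt, 26:F, 27:F, 28:F, 29:F edges: (15,1,has); (15,3,has); (15,4,hask); (15,5,has); (19,1,has); (19,16,has); (19,18,has); (20,3,has); (20,16,has); (20,17,has); (21,4,has); (21,17,has); (21,18,has); (22,16,has); (22,17,has); (22,18,has); (26,0,has); (26,23,has); (26,25,has); (27,3,has); (27,23,has); (27,24,has); (28,4,has); (28,24,has); (28,25,has); (29,23,has); (29,24,has); (29,25,has)
final:
nodes: 0:pt, 1:pt, 2:pt, 3:pt, 4:pt, 5:pt, 6:pt, 15:F, 16:pt, 17:pt, 18:pt, 19:F, 20:F, 21:F, 22:F, 23:pt, 24:pt, 25:pt, 26:F, 27:F, 28:F, 29:F
edges: (15,1,has); (15,3,has); (15,4,hask); (15,5,has); (19,1,has); (19,16,has); (19,18,has); (20,3,has); (20,16,has); (20,17,has); (21,4,has); (21,17,has); (21,18,has); (22,16,has); (22,17,has); (22,18,has); (26,0,has); (26,23,has); (26,25,has); (27,3,has); (27,23,has); (27,24,has); (28,4,has); (28,24,has); (28,25,has); (29,23,has); (29,24,has); (29,25,has)


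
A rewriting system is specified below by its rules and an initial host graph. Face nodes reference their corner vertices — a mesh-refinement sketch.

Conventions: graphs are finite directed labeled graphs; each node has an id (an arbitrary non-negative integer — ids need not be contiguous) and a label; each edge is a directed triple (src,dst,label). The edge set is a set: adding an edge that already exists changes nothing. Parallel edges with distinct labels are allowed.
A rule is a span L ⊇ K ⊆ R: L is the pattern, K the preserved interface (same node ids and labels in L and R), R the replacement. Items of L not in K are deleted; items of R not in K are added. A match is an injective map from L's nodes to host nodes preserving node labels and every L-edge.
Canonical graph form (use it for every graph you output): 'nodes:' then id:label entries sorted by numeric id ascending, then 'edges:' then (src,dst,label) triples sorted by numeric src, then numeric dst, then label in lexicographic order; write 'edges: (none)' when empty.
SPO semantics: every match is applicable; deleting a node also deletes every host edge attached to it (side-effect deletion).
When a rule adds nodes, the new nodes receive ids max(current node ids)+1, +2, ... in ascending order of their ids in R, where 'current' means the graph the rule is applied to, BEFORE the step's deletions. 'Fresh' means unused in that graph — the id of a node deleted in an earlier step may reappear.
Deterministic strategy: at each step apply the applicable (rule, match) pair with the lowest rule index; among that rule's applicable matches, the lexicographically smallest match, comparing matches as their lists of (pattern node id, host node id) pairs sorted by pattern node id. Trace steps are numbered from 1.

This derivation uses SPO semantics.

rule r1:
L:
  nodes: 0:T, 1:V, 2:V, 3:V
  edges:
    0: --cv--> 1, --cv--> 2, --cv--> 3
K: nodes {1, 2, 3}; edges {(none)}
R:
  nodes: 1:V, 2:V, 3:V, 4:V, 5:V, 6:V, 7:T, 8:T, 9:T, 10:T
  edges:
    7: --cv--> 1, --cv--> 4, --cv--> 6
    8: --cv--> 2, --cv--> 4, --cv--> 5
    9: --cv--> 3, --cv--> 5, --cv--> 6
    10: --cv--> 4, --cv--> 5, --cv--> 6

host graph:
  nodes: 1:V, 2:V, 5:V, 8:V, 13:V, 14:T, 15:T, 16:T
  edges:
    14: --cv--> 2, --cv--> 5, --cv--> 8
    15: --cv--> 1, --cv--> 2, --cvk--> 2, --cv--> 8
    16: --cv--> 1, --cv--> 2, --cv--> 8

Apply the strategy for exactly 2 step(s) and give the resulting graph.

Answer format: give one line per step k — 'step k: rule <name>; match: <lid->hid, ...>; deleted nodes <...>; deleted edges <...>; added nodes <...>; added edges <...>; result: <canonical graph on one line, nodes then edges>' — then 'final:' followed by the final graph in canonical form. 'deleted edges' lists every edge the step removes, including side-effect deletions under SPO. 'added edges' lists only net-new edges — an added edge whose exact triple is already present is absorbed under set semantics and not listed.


step 1: rule r1; match: 0->14, 1->2, 2->5, 3->8; deleted nodes 14; deleted edges (14,2,cv); (14,5,cv); (14,8,cv); added nodes 17, 18, 19, 20, 21, 22, 23; added edges (20,2,cv); (20,17,cv); (20,19,cv); (21,5,cv); (21,17,cv); (21,18,cv); (22,8,cv); (22,18,cv); (22,19,cv); (23,17,cv); (23,18,cv); (23,19,cv); result: nodes: 1:V, 2:V, 5:V, 8:V, 13:V, 15:T, 16:T, 17:V, 18:V, 19:V, 20:T, 21:T, 22:T, 23:T edges: (15,1,cv); (15,2,cv); (15,2,cvk); (15,8,cv); (16,1,cv); (16,2,cv); (16,8,cv); (20,2,cv); (20,17,cv); (20,19,cv); (21,5,cv); (21,17,cv); (21,18,cv); (22,8,cv); (22,18,cv); (22,19,cv); (23,17,cv); (23,18,cv); (23,19,cv)
step 2: rule r1; match: 0->15, 1->1, 2->2, 3->8; deleted nodes 15; deleted edges (15,1,cv); (15,2,cv); (15,2,cvk); (15,8,cv); added nodes 24, 25, 26, 27, 28, 29, 30; added edges (27,1,cv); (27,24,cv); (27,26,cv); (28,2,cv); (28,24,cv); (28,25,cv); (29,8,cv); (29,25,cv); (29,26,cv); (30,24,cv); (30,25,cv); (30,26,cv); result: nodes: 1:V, 2:V, 5:V, 8:V, 13:V, 16:T, 17:V, 18:V, 19:V, 20:T, 21:T, 22:T, 23:T, 24:V, 25:V, 26:V, 27:T, 28:T, 29:T, 30:T edges: (16,1,cv); (16,2,cv); (16,8,cv); (20,2,cv); (20,17,cv); (20,19,cv); (21,5,cv); (21,17,cv); (21,18,cv); (22,8,cv); (22,18,cv); (22,19,cv); (23,17,cv); (23,18,cv); (23,19,cv); (27,1,cv); (27,24,cv); (27,26,cv); (28,2,cv); (28,24,cv); (28,25,cv); (29,8,cv); (29,25,cv); (29,26,cv); (30,24,cv); (30,25,cv); (30,26,cv)
final:
nodes: 1:V, 2:V, 5:V, 8:V, 13:V, 16:T, 17:V, 18:V, 19:V, 20:T, 21:T, 22:T, 23:T, 24:V, 25:V, 26:V, 27:T, 28:T, 29:T, 30:T
edges: (16,1,cv); (16,2,cv); (16,8,cv); (20,2,cv); (20,17,cv); (20,19,cv); (21,5,cv); (21,17,cv); (21,18,cv); (22,8,cv); (22,18,cv); (22,19,cv); (23,17,cv); (23,18,cv); (23,19,cv); (27,1,cv); (27,24,cv); (27,26,cv); (28,2,cv); (28,24,cv); (28,25,cv); (29,8,cv); (29,25,cv); (29,26,cv); (30,24,cv); (30,25,cv); (30,26,cv)


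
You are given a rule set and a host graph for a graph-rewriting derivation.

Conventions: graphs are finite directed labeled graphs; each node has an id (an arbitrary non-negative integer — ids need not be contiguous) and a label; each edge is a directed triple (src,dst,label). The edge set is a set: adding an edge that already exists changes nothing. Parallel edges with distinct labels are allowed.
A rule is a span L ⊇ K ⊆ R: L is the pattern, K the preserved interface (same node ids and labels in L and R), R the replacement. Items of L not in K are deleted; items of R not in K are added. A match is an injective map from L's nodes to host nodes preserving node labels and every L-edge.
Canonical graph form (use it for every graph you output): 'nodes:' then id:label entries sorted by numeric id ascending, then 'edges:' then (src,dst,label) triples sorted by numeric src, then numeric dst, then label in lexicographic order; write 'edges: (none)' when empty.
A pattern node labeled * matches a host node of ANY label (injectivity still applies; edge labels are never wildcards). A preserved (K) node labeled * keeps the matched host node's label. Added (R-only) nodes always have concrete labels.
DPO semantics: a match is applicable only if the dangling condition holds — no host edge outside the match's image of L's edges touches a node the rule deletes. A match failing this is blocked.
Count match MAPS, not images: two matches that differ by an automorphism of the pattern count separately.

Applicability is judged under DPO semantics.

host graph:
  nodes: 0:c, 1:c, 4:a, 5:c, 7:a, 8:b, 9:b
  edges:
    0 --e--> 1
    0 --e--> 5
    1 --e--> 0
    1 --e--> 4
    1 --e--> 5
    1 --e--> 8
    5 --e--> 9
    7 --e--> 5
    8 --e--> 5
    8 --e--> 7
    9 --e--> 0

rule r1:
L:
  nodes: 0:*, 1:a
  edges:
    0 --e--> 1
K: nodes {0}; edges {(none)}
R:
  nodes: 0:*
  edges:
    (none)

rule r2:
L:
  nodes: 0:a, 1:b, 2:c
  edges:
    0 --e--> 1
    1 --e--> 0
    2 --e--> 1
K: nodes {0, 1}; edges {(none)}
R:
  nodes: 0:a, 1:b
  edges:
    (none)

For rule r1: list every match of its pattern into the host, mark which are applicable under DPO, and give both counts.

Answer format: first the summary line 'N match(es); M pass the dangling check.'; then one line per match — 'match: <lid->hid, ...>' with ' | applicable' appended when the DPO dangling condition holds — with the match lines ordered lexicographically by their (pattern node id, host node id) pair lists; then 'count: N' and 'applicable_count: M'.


2 match(es); 1 pass the dangling check.
match: 0->1, 1->4 | applicable
match: 0->8, 1->7
count: 2
applicable_count: 1


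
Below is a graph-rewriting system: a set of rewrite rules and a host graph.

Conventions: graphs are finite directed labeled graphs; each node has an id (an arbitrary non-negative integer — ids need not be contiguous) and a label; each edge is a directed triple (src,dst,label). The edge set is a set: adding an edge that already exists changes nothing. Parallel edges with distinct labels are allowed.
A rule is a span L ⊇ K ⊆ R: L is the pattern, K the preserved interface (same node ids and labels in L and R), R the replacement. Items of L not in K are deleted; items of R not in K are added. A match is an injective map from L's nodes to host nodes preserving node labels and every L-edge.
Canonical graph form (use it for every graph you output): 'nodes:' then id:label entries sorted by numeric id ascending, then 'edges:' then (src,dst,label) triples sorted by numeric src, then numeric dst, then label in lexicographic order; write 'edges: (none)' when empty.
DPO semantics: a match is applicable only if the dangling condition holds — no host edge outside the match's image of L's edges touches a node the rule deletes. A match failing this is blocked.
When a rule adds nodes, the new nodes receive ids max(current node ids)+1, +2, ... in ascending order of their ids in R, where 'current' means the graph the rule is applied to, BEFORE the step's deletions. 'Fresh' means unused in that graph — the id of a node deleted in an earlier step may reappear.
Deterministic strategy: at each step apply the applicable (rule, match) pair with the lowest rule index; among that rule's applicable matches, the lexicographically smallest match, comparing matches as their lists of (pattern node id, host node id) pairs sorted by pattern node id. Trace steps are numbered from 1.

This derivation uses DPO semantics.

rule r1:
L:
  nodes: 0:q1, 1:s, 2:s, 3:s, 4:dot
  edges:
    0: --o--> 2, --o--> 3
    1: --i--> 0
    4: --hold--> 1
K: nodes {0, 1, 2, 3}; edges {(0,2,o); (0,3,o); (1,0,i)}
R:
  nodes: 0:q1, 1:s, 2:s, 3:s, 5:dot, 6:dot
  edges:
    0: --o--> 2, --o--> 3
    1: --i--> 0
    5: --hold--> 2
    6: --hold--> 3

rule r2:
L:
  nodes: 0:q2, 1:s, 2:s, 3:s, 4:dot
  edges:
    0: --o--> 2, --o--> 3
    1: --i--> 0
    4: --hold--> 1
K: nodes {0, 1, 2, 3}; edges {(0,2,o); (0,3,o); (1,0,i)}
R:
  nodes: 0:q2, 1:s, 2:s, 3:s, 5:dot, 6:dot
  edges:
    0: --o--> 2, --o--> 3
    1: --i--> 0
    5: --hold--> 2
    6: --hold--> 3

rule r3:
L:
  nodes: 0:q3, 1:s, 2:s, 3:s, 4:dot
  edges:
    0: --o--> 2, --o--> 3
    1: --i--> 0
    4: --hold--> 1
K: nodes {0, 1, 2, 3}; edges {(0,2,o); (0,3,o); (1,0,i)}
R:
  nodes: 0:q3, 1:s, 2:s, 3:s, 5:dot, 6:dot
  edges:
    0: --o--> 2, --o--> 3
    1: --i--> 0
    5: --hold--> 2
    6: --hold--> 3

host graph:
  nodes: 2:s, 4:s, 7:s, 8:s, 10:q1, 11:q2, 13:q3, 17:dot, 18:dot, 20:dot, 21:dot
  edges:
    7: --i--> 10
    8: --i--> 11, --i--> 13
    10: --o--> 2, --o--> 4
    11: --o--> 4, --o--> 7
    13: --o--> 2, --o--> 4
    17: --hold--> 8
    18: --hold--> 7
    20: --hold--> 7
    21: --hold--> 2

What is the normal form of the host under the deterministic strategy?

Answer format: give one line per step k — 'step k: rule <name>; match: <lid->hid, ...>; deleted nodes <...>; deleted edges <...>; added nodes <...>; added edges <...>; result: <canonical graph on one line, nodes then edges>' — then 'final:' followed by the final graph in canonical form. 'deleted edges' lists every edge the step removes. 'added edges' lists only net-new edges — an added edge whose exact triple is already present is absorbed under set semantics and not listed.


step 1: rule r1; match: 0->10, 1->7, 2->2, 3->4, 4->18; deleted nodes 18; deleted edges (18,7,hold); added nodes 22, 23; added edges (22,2,hold); (23,4,hold); result: nodes: 2:s, 4:s, 7:s, 8:s, 10:q1, 11:q2, 13:q3, 17:dot, 20:dot, 21:dot, 22:dot, 23:dot edges: (7,10,i); (8,11,i); (8,13,i); (10,2,o); (10,4,o); (11,4,o); (11,7,o); (13,2,o); (13,4,o); (17,8,hold); (20,7,hold); (21,2,hold); (22,2,hold); (23,4,hold)
step 2: rule r1; match: 0->10, 1->7, 2->2, 3->4, 4->20; deleted nodes 20; deleted edges (20,7,hold); added nodes 24, 25; added edges (24,2,hold); (25,4,hold); result: nodes: 2:s, 4:s, 7:s, 8:s, 10:q1, 11:q2, 13:q3, 17:dot, 21:dot, 22:dot, 23:dot, 24:dot, 25:dot edges: (7,10,i); (8,11,i); (8,13,i); (10,2,o); (10,4,o); (11,4,o); (11,7,o); (13,2,o); (13,4,o); (17,8,hold); (21,2,hold); (22,2,hold); (23,4,hold); (24,2,hold); (25,4,hold)
step 3: rule r2; match: 0->11, 1->8, 2->4, 3->7, 4->17; deleted nodes 17; deleted edges (17,8,hold); added nodes 26, 27; added edges (26,4,hold); (27,7,hold); result: nodes: 2:s, 4:s, 7:s, 8:s, 10:q1, 11:q2, 13:q3, 21:dot, 22:dot, 23:dot, 24:dot, 25:dot, 26:dot, 27:dot edges: (7,10,i); (8,11,i); (8,13,i); (10,2,o); (10,4,o); (11,4,o); (11,7,o); (13,2,o); (13,4,o); (21,2,hold); (22,2,hold); (23,4,hold); (24,2,hold); (25,4,hold); (26,4,hold); (27,7,hold)
step 4: rule r1; match: 0->10, 1->7, 2->2, 3->4, 4->27; deleted nodes 27; deleted edges (27,7,hold); added nodes 28, 29; added edges (28,2,hold); (29,4,hold); result: nodes: 2:s, 4:s, 7:s, 8:s, 10:q1, 11:q2, 13:q3, 21:dot, 22:dot, 23:dot, 24:dot, 25:dot, 26:dot, 28:dot, 29:dot edges: (7,10,i); (8,11,i); (8,13,i); (10,2,o); (10,4,o); (11,4,o); (11,7,o); (13,2,o); (13,4,o); (21,2,hold); (22,2,hold); (23,4,hold); (24,2,hold); (25,4,hold); (26,4,hold); (28,2,hold); (29,4,hold)
final:
nodes: 2:s, 4:s, 7:s, 8:s, 10:q1, 11:q2, 13:q3, 21:dot, 22:dot, 23:dot, 24:dot, 25:dot, 26:dot, 28:dot, 29:dot
edges: (7,10,i); (8,11,i); (8,13,i); (10,2,o); (10,4,o); (11,4,o); (11,7,o); (13,2,o); (13,4,o); (21,2,hold); (22,2,hold); (23,4,hold); (24,2,hold); (25,4,hold); (26,4,hold); (28,2,hold); (29,4,hold)


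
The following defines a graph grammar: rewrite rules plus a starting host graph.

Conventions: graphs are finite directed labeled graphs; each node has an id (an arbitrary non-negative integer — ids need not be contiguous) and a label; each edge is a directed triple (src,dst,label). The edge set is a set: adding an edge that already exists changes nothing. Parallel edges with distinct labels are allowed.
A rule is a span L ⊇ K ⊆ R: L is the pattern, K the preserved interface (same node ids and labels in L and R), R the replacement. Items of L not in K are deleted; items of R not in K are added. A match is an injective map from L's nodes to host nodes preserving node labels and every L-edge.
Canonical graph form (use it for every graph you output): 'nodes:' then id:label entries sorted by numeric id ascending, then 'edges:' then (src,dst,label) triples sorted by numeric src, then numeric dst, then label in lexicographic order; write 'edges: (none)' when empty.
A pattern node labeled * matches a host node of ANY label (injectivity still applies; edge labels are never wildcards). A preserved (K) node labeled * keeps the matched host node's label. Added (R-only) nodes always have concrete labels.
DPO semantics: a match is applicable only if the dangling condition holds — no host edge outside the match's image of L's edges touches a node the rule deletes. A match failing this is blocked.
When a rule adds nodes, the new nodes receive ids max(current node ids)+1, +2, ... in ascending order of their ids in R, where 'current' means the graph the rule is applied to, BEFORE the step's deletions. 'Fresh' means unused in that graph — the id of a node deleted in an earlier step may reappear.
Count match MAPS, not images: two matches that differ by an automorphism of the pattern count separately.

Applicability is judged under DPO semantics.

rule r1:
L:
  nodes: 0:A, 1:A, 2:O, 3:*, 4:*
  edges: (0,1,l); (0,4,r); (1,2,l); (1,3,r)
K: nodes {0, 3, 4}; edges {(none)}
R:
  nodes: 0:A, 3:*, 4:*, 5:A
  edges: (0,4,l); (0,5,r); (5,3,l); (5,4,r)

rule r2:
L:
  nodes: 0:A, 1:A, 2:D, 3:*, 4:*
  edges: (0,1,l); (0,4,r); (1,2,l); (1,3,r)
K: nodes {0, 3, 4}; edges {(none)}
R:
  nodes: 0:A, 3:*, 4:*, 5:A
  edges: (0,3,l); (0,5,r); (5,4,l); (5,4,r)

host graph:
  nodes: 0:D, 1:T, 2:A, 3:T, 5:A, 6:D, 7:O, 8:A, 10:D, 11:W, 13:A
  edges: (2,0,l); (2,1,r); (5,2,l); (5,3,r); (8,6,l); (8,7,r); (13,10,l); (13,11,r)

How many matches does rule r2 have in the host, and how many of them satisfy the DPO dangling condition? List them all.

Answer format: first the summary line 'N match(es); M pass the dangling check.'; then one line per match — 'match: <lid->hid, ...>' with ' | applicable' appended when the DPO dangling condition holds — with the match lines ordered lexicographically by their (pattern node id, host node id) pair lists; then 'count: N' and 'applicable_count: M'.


1 match(es); 1 pass the dangling check.
match: 0->5, 1->2, 2->0, 3->1, 4->3 | applicable
count: 1
applicable_count: 1


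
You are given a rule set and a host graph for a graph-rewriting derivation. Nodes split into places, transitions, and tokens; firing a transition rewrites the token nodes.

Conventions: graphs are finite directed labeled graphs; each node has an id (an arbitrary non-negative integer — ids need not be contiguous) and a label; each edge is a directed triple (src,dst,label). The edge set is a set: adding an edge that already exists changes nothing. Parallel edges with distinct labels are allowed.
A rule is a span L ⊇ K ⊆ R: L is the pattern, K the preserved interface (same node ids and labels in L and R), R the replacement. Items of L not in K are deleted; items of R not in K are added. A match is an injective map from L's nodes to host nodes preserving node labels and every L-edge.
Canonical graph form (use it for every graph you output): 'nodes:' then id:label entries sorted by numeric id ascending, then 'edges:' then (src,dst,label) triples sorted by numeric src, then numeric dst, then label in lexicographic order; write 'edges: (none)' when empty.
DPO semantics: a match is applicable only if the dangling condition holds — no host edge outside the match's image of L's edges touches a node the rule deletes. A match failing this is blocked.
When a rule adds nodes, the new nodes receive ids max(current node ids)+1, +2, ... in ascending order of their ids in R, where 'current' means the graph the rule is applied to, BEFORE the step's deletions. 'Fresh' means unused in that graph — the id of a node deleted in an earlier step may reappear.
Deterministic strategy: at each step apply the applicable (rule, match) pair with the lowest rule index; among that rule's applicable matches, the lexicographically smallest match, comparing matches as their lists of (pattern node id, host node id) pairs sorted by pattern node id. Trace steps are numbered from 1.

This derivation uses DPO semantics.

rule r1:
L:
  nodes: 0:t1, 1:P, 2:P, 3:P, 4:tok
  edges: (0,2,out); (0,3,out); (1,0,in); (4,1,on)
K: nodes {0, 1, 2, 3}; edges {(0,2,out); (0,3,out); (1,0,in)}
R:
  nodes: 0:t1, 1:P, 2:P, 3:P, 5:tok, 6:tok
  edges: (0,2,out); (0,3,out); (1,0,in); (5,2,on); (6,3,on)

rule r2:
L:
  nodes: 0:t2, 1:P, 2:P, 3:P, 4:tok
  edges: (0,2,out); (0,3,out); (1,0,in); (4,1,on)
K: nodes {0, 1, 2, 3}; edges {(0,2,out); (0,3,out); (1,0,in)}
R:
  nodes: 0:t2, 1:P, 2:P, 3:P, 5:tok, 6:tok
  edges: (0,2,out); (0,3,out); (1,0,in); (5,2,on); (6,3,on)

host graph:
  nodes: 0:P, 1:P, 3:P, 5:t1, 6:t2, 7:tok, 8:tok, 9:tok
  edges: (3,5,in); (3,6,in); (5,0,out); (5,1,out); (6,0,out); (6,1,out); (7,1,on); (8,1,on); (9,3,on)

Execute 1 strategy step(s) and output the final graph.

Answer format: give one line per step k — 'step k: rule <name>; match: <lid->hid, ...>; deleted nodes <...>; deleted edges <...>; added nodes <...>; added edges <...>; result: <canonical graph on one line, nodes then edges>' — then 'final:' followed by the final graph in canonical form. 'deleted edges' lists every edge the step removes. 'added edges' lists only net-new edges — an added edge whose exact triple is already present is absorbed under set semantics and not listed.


step 1: rule r1; match: 0->5, 1->3, 2->0, 3->1, 4->9; deleted nodes 9; deleted edges (9,3,on); added nodes 10, 11; added edges (10,0,on); (11,1,on); result: nodes: 0:P, 1:P, 3:P, 5:t1, 6:t2, 7:tok, 8:tok, 10:tok, 11:tok edges: (3,5,in); (3,6,in); (5,0,out); (5,1,out); (6,0,out); (6,1,out); (7,1,on); (8,1,on); (10,0,on); (11,1,on)
final:
nodes: 0:P, 1:P, 3:P, 5:t1, 6:t2, 7:tok, 8:tok, 10:tok, 11:tok
edges: (3,5,in); (3,6,in); (5,0,out); (5,1,out); (6,0,out); (6,1,out); (7,1,on); (8,1,on); (10,0,on); (11,1,on)
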